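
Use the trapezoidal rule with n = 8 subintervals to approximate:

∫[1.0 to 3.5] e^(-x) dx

f(x) = e^(-x)
a = 1.0, b = 3.5, n = 8
h = (b - a)/n = 0.312500

Trapezoidal rule: (h/2)[f(x₀) + 2f(x₁) + 2f(x₂) + ... + f(xₙ)]

x_0 = 1.0000, f(x_0) = 0.367879, coefficient = 1
x_1 = 1.3125, f(x_1) = 0.269146, coefficient = 2
x_2 = 1.6250, f(x_2) = 0.196912, coefficient = 2
x_3 = 1.9375, f(x_3) = 0.144064, coefficient = 2
x_4 = 2.2500, f(x_4) = 0.105399, coefficient = 2
x_5 = 2.5625, f(x_5) = 0.077112, coefficient = 2
x_6 = 2.8750, f(x_6) = 0.056416, coefficient = 2
x_7 = 3.1875, f(x_7) = 0.041275, coefficient = 2
x_8 = 3.5000, f(x_8) = 0.030197, coefficient = 1

I ≈ (0.312500/2) × 2.178724 = 0.340426
Exact value: 0.337682
Error: 0.002744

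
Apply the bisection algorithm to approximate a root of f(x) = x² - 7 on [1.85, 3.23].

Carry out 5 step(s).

f(x) = x² - 7
Initial interval: [1.85, 3.23]

Iteration 1:
  c_1 = (1.850000 + 3.230000)/2 = 2.540000
  f(c_1) = f(2.540000) = -0.548400
  f(a) × f(c) ≥ 0, new interval: [2.540000, 3.230000]
Iteration 2:
  c_2 = (2.540000 + 3.230000)/2 = 2.885000
  f(c_2) = f(2.885000) = 1.323225
  f(a) × f(c) < 0, new interval: [2.540000, 2.885000]
Iteration 3:
  c_3 = (2.540000 + 2.885000)/2 = 2.712500
  f(c_3) = f(2.712500) = 0.357656
  f(a) × f(c) < 0, new interval: [2.540000, 2.712500]
Iteration 4:
  c_4 = (2.540000 + 2.712500)/2 = 2.626250
  f(c_4) = f(2.626250) = -0.102811
  f(a) × f(c) ≥ 0, new interval: [2.626250, 2.712500]
Iteration 5:
  c_5 = (2.626250 + 2.712500)/2 = 2.669375
  f(c_5) = f(2.669375) = 0.125563
  f(a) × f(c) < 0, new interval: [2.626250, 2.669375]

After 5 iteration(s), the approximation is c_5 = 2.669375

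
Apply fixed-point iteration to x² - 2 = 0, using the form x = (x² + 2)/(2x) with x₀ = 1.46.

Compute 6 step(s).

Equation: x² - 2 = 0
Fixed-point form: x = (x² + 2)/(2x)
x₀ = 1.46

x_1 = g(1.460000) = 1.414932
x_2 = g(1.414932) = 1.414214
x_3 = g(1.414214) = 1.414214
x_4 = g(1.414214) = 1.414214
x_5 = g(1.414214) = 1.414214
x_6 = g(1.414214) = 1.414214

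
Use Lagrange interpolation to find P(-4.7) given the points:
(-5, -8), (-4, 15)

Lagrange interpolation formula:
P(x) = Σ yᵢ × Lᵢ(x)
where Lᵢ(x) = Π_{j≠i} (x - xⱼ)/(xᵢ - xⱼ)

L_0(-4.7) = (-4.7 - (-4))/(-5 - (-4)) = 0.700000
L_1(-4.7) = (-4.7 - (-5))/(-4 - (-5)) = 0.300000

P(-4.7) = (-8)×L_0(-4.7) + 15×L_1(-4.7)
P(-4.7) = -1.100000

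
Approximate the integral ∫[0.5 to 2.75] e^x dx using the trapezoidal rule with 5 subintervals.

f(x) = e^x
a = 0.5, b = 2.75, n = 5
h = (b - a)/n = 0.450000

Trapezoidal rule: (h/2)[f(x₀) + 2f(x₁) + 2f(x₂) + ... + f(xₙ)]

x_0 = 0.5000, f(x_0) = 1.648721, coefficient = 1
x_1 = 0.9500, f(x_1) = 2.585710, coefficient = 2
x_2 = 1.4000, f(x_2) = 4.055200, coefficient = 2
x_3 = 1.8500, f(x_3) = 6.359820, coefficient = 2
x_4 = 2.3000, f(x_4) = 9.974182, coefficient = 2
x_5 = 2.7500, f(x_5) = 15.642632, coefficient = 1

I ≈ (0.450000/2) × 63.241176 = 14.229265
Exact value: 13.993911
Error: 0.235354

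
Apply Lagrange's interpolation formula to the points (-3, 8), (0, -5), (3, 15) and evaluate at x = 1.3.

Lagrange interpolation formula:
P(x) = Σ yᵢ × Lᵢ(x)
where Lᵢ(x) = Π_{j≠i} (x - xⱼ)/(xᵢ - xⱼ)

L_0(1.3) = (1.3 - 0)/(-3 - 0) × (1.3 - 3)/(-3 - 3) = -0.122778
L_1(1.3) = (1.3 - (-3))/(0 - (-3)) × (1.3 - 3)/(0 - 3) = 0.812222
L_2(1.3) = (1.3 - (-3))/(3 - (-3)) × (1.3 - 0)/(3 - 0) = 0.310556

P(1.3) = 8×L_0(1.3) + (-5)×L_1(1.3) + 15×L_2(1.3)
P(1.3) = -0.385000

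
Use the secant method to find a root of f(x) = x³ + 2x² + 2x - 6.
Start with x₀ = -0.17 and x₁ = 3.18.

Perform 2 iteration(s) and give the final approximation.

f(x) = x³ + 2x² + 2x - 6
x₀ = -0.17, x₁ = 3.18

Secant formula: x_{n+1} = x_n - f(x_n)(x_n - x_{n-1})/(f(x_n) - f(x_{n-1}))

Iteration 1:
  f(-0.170000) = -6.287113
  f(3.180000) = 52.742232
  x_2 = 3.180000 - 52.742232×(3.180000 - (-0.170000))/(52.742232 - (-6.287113))
       = 0.186803
Iteration 2:
  f(3.180000) = 52.742232
  f(0.186803) = -5.550086
  x_3 = 0.186803 - (-5.550086)×(0.186803 - 3.180000)/(-5.550086 - 52.742232)
       = 0.471789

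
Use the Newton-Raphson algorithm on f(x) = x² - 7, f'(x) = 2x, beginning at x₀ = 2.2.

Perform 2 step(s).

f(x) = x² - 7
f'(x) = 2x
x₀ = 2.2

Newton-Raphson formula: x_{n+1} = x_n - f(x_n)/f'(x_n)

Iteration 1:
  f(2.200000) = -2.160000
  f'(2.200000) = 4.400000
  x_1 = 2.200000 - (-2.160000)/4.400000 = 2.690909
Iteration 2:
  f(2.690909) = 0.240992
  f'(2.690909) = 5.381818
  x_2 = 2.690909 - 0.240992/5.381818 = 2.646130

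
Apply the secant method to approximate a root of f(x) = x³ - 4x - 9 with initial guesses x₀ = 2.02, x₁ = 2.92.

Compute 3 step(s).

f(x) = x³ - 4x - 9
x₀ = 2.02, x₁ = 2.92

Secant formula: x_{n+1} = x_n - f(x_n)(x_n - x_{n-1})/(f(x_n) - f(x_{n-1}))

Iteration 1:
  f(2.020000) = -8.837592
  f(2.920000) = 4.217088
  x_2 = 2.920000 - 4.217088×(2.920000 - 2.020000)/(4.217088 - (-8.837592))
       = 2.629271
Iteration 2:
  f(2.920000) = 4.217088
  f(2.629271) = -1.340767
  x_3 = 2.629271 - (-1.340767)×(2.629271 - 2.920000)/(-1.340767 - 4.217088)
       = 2.699406
Iteration 3:
  f(2.629271) = -1.340767
  f(2.699406) = -0.127619
  x_4 = 2.699406 - (-0.127619)×(2.699406 - 2.629271)/(-0.127619 - (-1.340767))
       = 2.706784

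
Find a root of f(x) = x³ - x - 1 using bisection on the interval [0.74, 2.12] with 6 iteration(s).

f(x) = x³ - x - 1
Initial interval: [0.74, 2.12]

Iteration 1:
  c_1 = (0.740000 + 2.120000)/2 = 1.430000
  f(c_1) = f(1.430000) = 0.494207
  f(a) × f(c) < 0, new interval: [0.740000, 1.430000]
Iteration 2:
  c_2 = (0.740000 + 1.430000)/2 = 1.085000
  f(c_2) = f(1.085000) = -0.807711
  f(a) × f(c) ≥ 0, new interval: [1.085000, 1.430000]
Iteration 3:
  c_3 = (1.085000 + 1.430000)/2 = 1.257500
  f(c_3) = f(1.257500) = -0.269007
  f(a) × f(c) ≥ 0, new interval: [1.257500, 1.430000]
Iteration 4:
  c_4 = (1.257500 + 1.430000)/2 = 1.343750
  f(c_4) = f(1.343750) = 0.082611
  f(a) × f(c) < 0, new interval: [1.257500, 1.343750]
Iteration 5:
  c_5 = (1.257500 + 1.343750)/2 = 1.300625
  f(c_5) = f(1.300625) = -0.100455
  f(a) × f(c) ≥ 0, new interval: [1.300625, 1.343750]
Iteration 6:
  c_6 = (1.300625 + 1.343750)/2 = 1.322188
  f(c_6) = f(1.322188) = -0.010766
  f(a) × f(c) ≥ 0, new interval: [1.322188, 1.343750]

After 6 iteration(s), the approximation is c_6 = 1.322188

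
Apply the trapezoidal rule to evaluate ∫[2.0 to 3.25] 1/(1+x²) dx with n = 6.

f(x) = 1/(1+x²)
a = 2.0, b = 3.25, n = 6
h = (b - a)/n = 0.208333

Trapezoidal rule: (h/2)[f(x₀) + 2f(x₁) + 2f(x₂) + ... + f(xₙ)]

x_0 = 2.0000, f(x_0) = 0.200000, coefficient = 1
x_1 = 2.2083, f(x_1) = 0.170162, coefficient = 2
x_2 = 2.4167, f(x_2) = 0.146193, coefficient = 2
x_3 = 2.6250, f(x_3) = 0.126733, coefficient = 2
x_4 = 2.8333, f(x_4) = 0.110769, coefficient = 2
x_5 = 3.0417, f(x_5) = 0.097544, coefficient = 2
x_6 = 3.2500, f(x_6) = 0.086486, coefficient = 1

I ≈ (0.208333/2) × 1.589290 = 0.165551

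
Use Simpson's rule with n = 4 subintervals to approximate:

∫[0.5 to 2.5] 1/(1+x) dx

f(x) = 1/(1+x)
a = 0.5, b = 2.5, n = 4
h = (b - a)/n = 0.500000

Simpson's rule: (h/3)[f(x₀) + 4f(x₁) + 2f(x₂) + ... + f(xₙ)]

x_0 = 0.5000, f(x_0) = 0.666667, coefficient = 1
x_1 = 1.0000, f(x_1) = 0.500000, coefficient = 4
x_2 = 1.5000, f(x_2) = 0.400000, coefficient = 2
x_3 = 2.0000, f(x_3) = 0.333333, coefficient = 4
x_4 = 2.5000, f(x_4) = 0.285714, coefficient = 1

I ≈ (0.500000/3) × 5.085714 = 0.847619
Exact value: 0.847298
Error: 0.000321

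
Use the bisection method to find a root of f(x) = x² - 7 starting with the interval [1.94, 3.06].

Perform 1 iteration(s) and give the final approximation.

f(x) = x² - 7
Initial interval: [1.94, 3.06]

Iteration 1:
  c_1 = (1.940000 + 3.060000)/2 = 2.500000
  f(c_1) = f(2.500000) = -0.750000
  f(a) × f(c) ≥ 0, new interval: [2.500000, 3.060000]

After 1 iteration(s), the approximation is c_1 = 2.500000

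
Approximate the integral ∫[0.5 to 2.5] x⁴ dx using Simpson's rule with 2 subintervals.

f(x) = x⁴
a = 0.5, b = 2.5, n = 2
h = (b - a)/n = 1.000000

Simpson's rule: (h/3)[f(x₀) + 4f(x₁) + 2f(x₂) + ... + f(xₙ)]

x_0 = 0.5000, f(x_0) = 0.062500, coefficient = 1
x_1 = 1.5000, f(x_1) = 5.062500, coefficient = 4
x_2 = 2.5000, f(x_2) = 39.062500, coefficient = 1

I ≈ (1.000000/3) × 59.375000 = 19.791667
Exact value: 19.525000
Error: 0.266667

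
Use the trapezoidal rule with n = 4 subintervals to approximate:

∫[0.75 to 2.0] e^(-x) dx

f(x) = e^(-x)
a = 0.75, b = 2.0, n = 4
h = (b - a)/n = 0.312500

Trapezoidal rule: (h/2)[f(x₀) + 2f(x₁) + 2f(x₂) + ... + f(xₙ)]

x_0 = 0.7500, f(x_0) = 0.472367, coefficient = 1
x_1 = 1.0625, f(x_1) = 0.345591, coefficient = 2
x_2 = 1.3750, f(x_2) = 0.252840, coefficient = 2
x_3 = 1.6875, f(x_3) = 0.184981, coefficient = 2
x_4 = 2.0000, f(x_4) = 0.135335, coefficient = 1

I ≈ (0.312500/2) × 2.174525 = 0.339770
Exact value: 0.337031
Error: 0.002738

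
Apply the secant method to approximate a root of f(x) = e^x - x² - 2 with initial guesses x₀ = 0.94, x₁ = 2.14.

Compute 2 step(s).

f(x) = e^x - x² - 2
x₀ = 0.94, x₁ = 2.14

Secant formula: x_{n+1} = x_n - f(x_n)(x_n - x_{n-1})/(f(x_n) - f(x_{n-1}))

Iteration 1:
  f(0.940000) = -0.323619
  f(2.140000) = 1.919838
  x_2 = 2.140000 - 1.919838×(2.140000 - 0.940000)/(1.919838 - (-0.323619))
       = 1.113100
Iteration 2:
  f(2.140000) = 1.919838
  f(1.113100) = -0.195212
  x_3 = 1.113100 - (-0.195212)×(1.113100 - 2.140000)/(-0.195212 - 1.919838)
       = 1.207879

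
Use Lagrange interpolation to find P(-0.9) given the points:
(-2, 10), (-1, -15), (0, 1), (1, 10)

Lagrange interpolation formula:
P(x) = Σ yᵢ × Lᵢ(x)
where Lᵢ(x) = Π_{j≠i} (x - xⱼ)/(xᵢ - xⱼ)

L_0(-0.9) = (-0.9 - (-1))/(-2 - (-1)) × (-0.9 - 0)/(-2 - 0) × (-0.9 - 1)/(-2 - 1) = -0.028500
L_1(-0.9) = (-0.9 - (-2))/(-1 - (-2)) × (-0.9 - 0)/(-1 - 0) × (-0.9 - 1)/(-1 - 1) = 0.940500
L_2(-0.9) = (-0.9 - (-2))/(0 - (-2)) × (-0.9 - (-1))/(0 - (-1)) × (-0.9 - 1)/(0 - 1) = 0.104500
L_3(-0.9) = (-0.9 - (-2))/(1 - (-2)) × (-0.9 - (-1))/(1 - (-1)) × (-0.9 - 0)/(1 - 0) = -0.016500

P(-0.9) = 10×L_0(-0.9) + (-15)×L_1(-0.9) + 1×L_2(-0.9) + 10×L_3(-0.9)
P(-0.9) = -14.453000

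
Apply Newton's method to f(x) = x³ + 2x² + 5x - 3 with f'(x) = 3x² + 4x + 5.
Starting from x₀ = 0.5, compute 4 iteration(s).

f(x) = x³ + 2x² + 5x - 3
f'(x) = 3x² + 4x + 5
x₀ = 0.5

Newton-Raphson formula: x_{n+1} = x_n - f(x_n)/f'(x_n)

Iteration 1:
  f(0.500000) = 0.125000
  f'(0.500000) = 7.750000
  x_1 = 0.500000 - 0.125000/7.750000 = 0.483871
Iteration 2:
  f(0.483871) = 0.000906
  f'(0.483871) = 7.637877
  x_2 = 0.483871 - 0.000906/7.637877 = 0.483752
Iteration 3:
  f(0.483752) = 0.000000
  f'(0.483752) = 7.637058
  x_3 = 0.483752 - 0.000000/7.637058 = 0.483752
Iteration 4:
  f(0.483752) = 0.000000
  f'(0.483752) = 7.637058
  x_4 = 0.483752 - 0.000000/7.637058 = 0.483752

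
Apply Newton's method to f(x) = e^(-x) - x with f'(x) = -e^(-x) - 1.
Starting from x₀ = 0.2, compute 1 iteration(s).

f(x) = e^(-x) - x
f'(x) = -e^(-x) - 1
x₀ = 0.2

Newton-Raphson formula: x_{n+1} = x_n - f(x_n)/f'(x_n)

Iteration 1:
  f(0.200000) = 0.618731
  f'(0.200000) = -1.818731
  x_1 = 0.200000 - 0.618731/(-1.818731) = 0.540199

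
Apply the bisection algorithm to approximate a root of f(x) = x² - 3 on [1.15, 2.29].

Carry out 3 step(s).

f(x) = x² - 3
Initial interval: [1.15, 2.29]

Iteration 1:
  c_1 = (1.150000 + 2.290000)/2 = 1.720000
  f(c_1) = f(1.720000) = -0.041600
  f(a) × f(c) ≥ 0, new interval: [1.720000, 2.290000]
Iteration 2:
  c_2 = (1.720000 + 2.290000)/2 = 2.005000
  f(c_2) = f(2.005000) = 1.020025
  f(a) × f(c) < 0, new interval: [1.720000, 2.005000]
Iteration 3:
  c_3 = (1.720000 + 2.005000)/2 = 1.862500
  f(c_3) = f(1.862500) = 0.468906
  f(a) × f(c) < 0, new interval: [1.720000, 1.862500]

After 3 iteration(s), the approximation is c_3 = 1.862500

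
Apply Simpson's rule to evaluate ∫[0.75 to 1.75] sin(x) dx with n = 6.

f(x) = sin(x)
a = 0.75, b = 1.75, n = 6
h = (b - a)/n = 0.166667

Simpson's rule: (h/3)[f(x₀) + 4f(x₁) + 2f(x₂) + ... + f(xₙ)]

x_0 = 0.7500, f(x_0) = 0.681639, coefficient = 1
x_1 = 0.9167, f(x_1) = 0.793578, coefficient = 4
x_2 = 1.0833, f(x_2) = 0.883524, coefficient = 2
x_3 = 1.2500, f(x_3) = 0.948985, coefficient = 4
x_4 = 1.4167, f(x_4) = 0.988146, coefficient = 2
x_5 = 1.5833, f(x_5) = 0.999921, coefficient = 4
x_6 = 1.7500, f(x_6) = 0.983986, coefficient = 1

I ≈ (0.166667/3) × 16.378899 = 0.909939
Exact value: 0.909935
Error: 0.000004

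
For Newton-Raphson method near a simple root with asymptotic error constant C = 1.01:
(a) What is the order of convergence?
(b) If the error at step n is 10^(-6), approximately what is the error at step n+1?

(a) Newton-Raphson has quadratic (order 2) convergence near simple roots.
    This means |e_{n+1}| ≈ C|e_n|².

(b) With |e_n| = 10^(-6) and C = 1.01:
    |e_{n+1}| ≈ 1.01 × (10^(-6))² = 1.01 × 10^(-12)

(a) 2 (quadratic); (b) |e_{n+1}| ≈ 1.010e-12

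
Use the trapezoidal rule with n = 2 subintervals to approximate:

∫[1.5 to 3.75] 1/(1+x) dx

f(x) = 1/(1+x)
a = 1.5, b = 3.75, n = 2
h = (b - a)/n = 1.125000

Trapezoidal rule: (h/2)[f(x₀) + 2f(x₁) + 2f(x₂) + ... + f(xₙ)]

x_0 = 1.5000, f(x_0) = 0.400000, coefficient = 1
x_1 = 2.6250, f(x_1) = 0.275862, coefficient = 2
x_2 = 3.7500, f(x_2) = 0.210526, coefficient = 1

I ≈ (1.125000/2) × 1.162250 = 0.653766
Exact value: 0.641854
Error: 0.011912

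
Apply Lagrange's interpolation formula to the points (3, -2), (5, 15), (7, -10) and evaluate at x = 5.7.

Lagrange interpolation formula:
P(x) = Σ yᵢ × Lᵢ(x)
where Lᵢ(x) = Π_{j≠i} (x - xⱼ)/(xᵢ - xⱼ)

L_0(5.7) = (5.7 - 5)/(3 - 5) × (5.7 - 7)/(3 - 7) = -0.113750
L_1(5.7) = (5.7 - 3)/(5 - 3) × (5.7 - 7)/(5 - 7) = 0.877500
L_2(5.7) = (5.7 - 3)/(7 - 3) × (5.7 - 5)/(7 - 5) = 0.236250

P(5.7) = (-2)×L_0(5.7) + 15×L_1(5.7) + (-10)×L_2(5.7)
P(5.7) = 11.027500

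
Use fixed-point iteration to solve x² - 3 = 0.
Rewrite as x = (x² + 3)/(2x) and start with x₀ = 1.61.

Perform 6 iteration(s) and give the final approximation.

Equation: x² - 3 = 0
Fixed-point form: x = (x² + 3)/(2x)
x₀ = 1.61

x_1 = g(1.610000) = 1.736677
x_2 = g(1.736677) = 1.732057
x_3 = g(1.732057) = 1.732051
x_4 = g(1.732051) = 1.732051
x_5 = g(1.732051) = 1.732051
x_6 = g(1.732051) = 1.732051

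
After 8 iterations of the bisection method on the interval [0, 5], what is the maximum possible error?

Bisection error bound: |error| ≤ (b-a)/2^n
|error| ≤ (5 - 0)/2^8 = 5/2^8
|error| ≤ 0.0195312500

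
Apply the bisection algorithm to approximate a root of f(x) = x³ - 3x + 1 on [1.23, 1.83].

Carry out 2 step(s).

f(x) = x³ - 3x + 1
Initial interval: [1.23, 1.83]

Iteration 1:
  c_1 = (1.230000 + 1.830000)/2 = 1.530000
  f(c_1) = f(1.530000) = -0.008423
  f(a) × f(c) ≥ 0, new interval: [1.530000, 1.830000]
Iteration 2:
  c_2 = (1.530000 + 1.830000)/2 = 1.680000
  f(c_2) = f(1.680000) = 0.701632
  f(a) × f(c) < 0, new interval: [1.530000, 1.680000]

After 2 iteration(s), the approximation is c_2 = 1.680000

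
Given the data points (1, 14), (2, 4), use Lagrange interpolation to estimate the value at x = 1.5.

Lagrange interpolation formula:
P(x) = Σ yᵢ × Lᵢ(x)
where Lᵢ(x) = Π_{j≠i} (x - xⱼ)/(xᵢ - xⱼ)

L_0(1.5) = (1.5 - 2)/(1 - 2) = 0.500000
L_1(1.5) = (1.5 - 1)/(2 - 1) = 0.500000

P(1.5) = 14×L_0(1.5) + 4×L_1(1.5)
P(1.5) = 9.000000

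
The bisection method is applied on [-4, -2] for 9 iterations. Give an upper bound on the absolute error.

Bisection error bound: |error| ≤ (b-a)/2^n
|error| ≤ (-2 - (-4))/2^9 = 2/2^9
|error| ≤ 0.0039062500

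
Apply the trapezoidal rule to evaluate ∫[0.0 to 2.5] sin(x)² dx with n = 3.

f(x) = sin(x)²
a = 0.0, b = 2.5, n = 3
h = (b - a)/n = 0.833333

Trapezoidal rule: (h/2)[f(x₀) + 2f(x₁) + 2f(x₂) + ... + f(xₙ)]

x_0 = 0.0000, f(x_0) = 0.000000, coefficient = 1
x_1 = 0.8333, f(x_1) = 0.547862, coefficient = 2
x_2 = 1.6667, f(x_2) = 0.990837, coefficient = 2
x_3 = 2.5000, f(x_3) = 0.358169, coefficient = 1

I ≈ (0.833333/2) × 3.435566 = 1.431486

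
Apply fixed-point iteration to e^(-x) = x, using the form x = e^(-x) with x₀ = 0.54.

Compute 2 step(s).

Equation: e^(-x) = x
Fixed-point form: x = e^(-x)
x₀ = 0.54

x_1 = g(0.540000) = 0.582748
x_2 = g(0.582748) = 0.558362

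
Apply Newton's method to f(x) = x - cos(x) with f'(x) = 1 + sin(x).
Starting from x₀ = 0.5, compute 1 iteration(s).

f(x) = x - cos(x)
f'(x) = 1 + sin(x)
x₀ = 0.5

Newton-Raphson formula: x_{n+1} = x_n - f(x_n)/f'(x_n)

Iteration 1:
  f(0.500000) = -0.377583
  f'(0.500000) = 1.479426
  x_1 = 0.500000 - (-0.377583)/1.479426 = 0.755222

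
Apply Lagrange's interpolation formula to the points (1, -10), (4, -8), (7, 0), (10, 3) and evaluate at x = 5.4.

Lagrange interpolation formula:
P(x) = Σ yᵢ × Lᵢ(x)
where Lᵢ(x) = Π_{j≠i} (x - xⱼ)/(xᵢ - xⱼ)

L_0(5.4) = (5.4 - 4)/(1 - 4) × (5.4 - 7)/(1 - 7) × (5.4 - 10)/(1 - 10) = -0.063605
L_1(5.4) = (5.4 - 1)/(4 - 1) × (5.4 - 7)/(4 - 7) × (5.4 - 10)/(4 - 10) = 0.599704
L_2(5.4) = (5.4 - 1)/(7 - 1) × (5.4 - 4)/(7 - 4) × (5.4 - 10)/(7 - 10) = 0.524741
L_3(5.4) = (5.4 - 1)/(10 - 1) × (5.4 - 4)/(10 - 4) × (5.4 - 7)/(10 - 7) = -0.060840

P(5.4) = (-10)×L_0(5.4) + (-8)×L_1(5.4) + 0×L_2(5.4) + 3×L_3(5.4)
P(5.4) = -4.344099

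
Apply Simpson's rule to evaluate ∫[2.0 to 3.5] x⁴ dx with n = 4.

f(x) = x⁴
a = 2.0, b = 3.5, n = 4
h = (b - a)/n = 0.375000

Simpson's rule: (h/3)[f(x₀) + 4f(x₁) + 2f(x₂) + ... + f(xₙ)]

x_0 = 2.0000, f(x_0) = 16.000000, coefficient = 1
x_1 = 2.3750, f(x_1) = 31.816650, coefficient = 4
x_2 = 2.7500, f(x_2) = 57.191406, coefficient = 2
x_3 = 3.1250, f(x_3) = 95.367432, coefficient = 4
x_4 = 3.5000, f(x_4) = 150.062500, coefficient = 1

I ≈ (0.375000/3) × 789.181641 = 98.647705
Exact value: 98.643750
Error: 0.003955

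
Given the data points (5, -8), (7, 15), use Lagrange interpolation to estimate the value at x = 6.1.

Lagrange interpolation formula:
P(x) = Σ yᵢ × Lᵢ(x)
where Lᵢ(x) = Π_{j≠i} (x - xⱼ)/(xᵢ - xⱼ)

L_0(6.1) = (6.1 - 7)/(5 - 7) = 0.450000
L_1(6.1) = (6.1 - 5)/(7 - 5) = 0.550000

P(6.1) = (-8)×L_0(6.1) + 15×L_1(6.1)
P(6.1) = 4.650000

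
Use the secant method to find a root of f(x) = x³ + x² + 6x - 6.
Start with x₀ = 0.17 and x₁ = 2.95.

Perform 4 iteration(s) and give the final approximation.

f(x) = x³ + x² + 6x - 6
x₀ = 0.17, x₁ = 2.95

Secant formula: x_{n+1} = x_n - f(x_n)(x_n - x_{n-1})/(f(x_n) - f(x_{n-1}))

Iteration 1:
  f(0.170000) = -4.946187
  f(2.950000) = 46.074875
  x_2 = 2.950000 - 46.074875×(2.950000 - 0.170000)/(46.074875 - (-4.946187))
       = 0.439504
Iteration 2:
  f(2.950000) = 46.074875
  f(0.439504) = -3.084913
  x_3 = 0.439504 - (-3.084913)×(0.439504 - 2.950000)/(-3.084913 - 46.074875)
       = 0.597045
Iteration 3:
  f(0.439504) = -3.084913
  f(0.597045) = -1.848443
  x_4 = 0.597045 - (-1.848443)×(0.597045 - 0.439504)/(-1.848443 - (-3.084913))
       = 0.832558
Iteration 4:
  f(0.597045) = -1.848443
  f(0.832558) = 0.265591
  x_5 = 0.832558 - 0.265591×(0.832558 - 0.597045)/(0.265591 - (-1.848443))
       = 0.802970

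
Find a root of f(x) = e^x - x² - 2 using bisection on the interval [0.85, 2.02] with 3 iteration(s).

f(x) = e^x - x² - 2
Initial interval: [0.85, 2.02]

Iteration 1:
  c_1 = (0.850000 + 2.020000)/2 = 1.435000
  f(c_1) = f(1.435000) = 0.140420
  f(a) × f(c) < 0, new interval: [0.850000, 1.435000]
Iteration 2:
  c_2 = (0.850000 + 1.435000)/2 = 1.142500
  f(c_2) = f(1.142500) = -0.170711
  f(a) × f(c) ≥ 0, new interval: [1.142500, 1.435000]
Iteration 3:
  c_3 = (1.142500 + 1.435000)/2 = 1.288750
  f(c_3) = f(1.288750) = -0.032628
  f(a) × f(c) ≥ 0, new interval: [1.288750, 1.435000]

After 3 iteration(s), the approximation is c_3 = 1.288750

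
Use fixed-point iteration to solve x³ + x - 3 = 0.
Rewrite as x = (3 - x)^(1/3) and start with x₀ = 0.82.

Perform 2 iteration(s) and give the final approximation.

Equation: x³ + x - 3 = 0
Fixed-point form: x = (3 - x)^(1/3)
x₀ = 0.82

x_1 = g(0.820000) = 1.296638
x_2 = g(1.296638) = 1.194269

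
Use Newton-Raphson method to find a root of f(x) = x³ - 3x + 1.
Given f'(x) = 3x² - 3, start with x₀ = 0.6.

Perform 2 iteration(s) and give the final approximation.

f(x) = x³ - 3x + 1
f'(x) = 3x² - 3
x₀ = 0.6

Newton-Raphson formula: x_{n+1} = x_n - f(x_n)/f'(x_n)

Iteration 1:
  f(0.600000) = -0.584000
  f'(0.600000) = -1.920000
  x_1 = 0.600000 - (-0.584000)/(-1.920000) = 0.295833
Iteration 2:
  f(0.295833) = 0.138391
  f'(0.295833) = -2.737448
  x_2 = 0.295833 - 0.138391/(-2.737448) = 0.346388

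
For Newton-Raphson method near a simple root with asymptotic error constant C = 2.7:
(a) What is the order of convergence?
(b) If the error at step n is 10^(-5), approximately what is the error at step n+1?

(a) Newton-Raphson has quadratic (order 2) convergence near simple roots.
    This means |e_{n+1}| ≈ C|e_n|².

(b) With |e_n| = 10^(-5) and C = 2.7:
    |e_{n+1}| ≈ 2.7 × (10^(-5))² = 2.7 × 10^(-10)

(a) 2 (quadratic); (b) |e_{n+1}| ≈ 2.700e-10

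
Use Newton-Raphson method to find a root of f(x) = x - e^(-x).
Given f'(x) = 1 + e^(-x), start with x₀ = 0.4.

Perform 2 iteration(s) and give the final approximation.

f(x) = x - e^(-x)
f'(x) = 1 + e^(-x)
x₀ = 0.4

Newton-Raphson formula: x_{n+1} = x_n - f(x_n)/f'(x_n)

Iteration 1:
  f(0.400000) = -0.270320
  f'(0.400000) = 1.670320
  x_1 = 0.400000 - (-0.270320)/1.670320 = 0.561837
Iteration 2:
  f(0.561837) = -0.008323
  f'(0.561837) = 1.570161
  x_2 = 0.561837 - (-0.008323)/1.570161 = 0.567138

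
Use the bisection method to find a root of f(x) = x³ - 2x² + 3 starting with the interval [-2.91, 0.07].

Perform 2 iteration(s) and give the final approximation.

f(x) = x³ - 2x² + 3
Initial interval: [-2.91, 0.07]

Iteration 1:
  c_1 = (-2.910000 + 0.070000)/2 = -1.420000
  f(c_1) = f(-1.420000) = -3.896088
  f(a) × f(c) ≥ 0, new interval: [-1.420000, 0.070000]
Iteration 2:
  c_2 = (-1.420000 + 0.070000)/2 = -0.675000
  f(c_2) = f(-0.675000) = 1.781203
  f(a) × f(c) < 0, new interval: [-1.420000, -0.675000]

After 2 iteration(s), the approximation is c_2 = -0.675000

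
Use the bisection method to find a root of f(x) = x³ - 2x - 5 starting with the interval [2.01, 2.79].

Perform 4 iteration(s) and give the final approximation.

f(x) = x³ - 2x - 5
Initial interval: [2.01, 2.79]

Iteration 1:
  c_1 = (2.010000 + 2.790000)/2 = 2.400000
  f(c_1) = f(2.400000) = 4.024000
  f(a) × f(c) < 0, new interval: [2.010000, 2.400000]
Iteration 2:
  c_2 = (2.010000 + 2.400000)/2 = 2.205000
  f(c_2) = f(2.205000) = 1.310765
  f(a) × f(c) < 0, new interval: [2.010000, 2.205000]
Iteration 3:
  c_3 = (2.010000 + 2.205000)/2 = 2.107500
  f(c_3) = f(2.107500) = 0.145580
  f(a) × f(c) < 0, new interval: [2.010000, 2.107500]
Iteration 4:
  c_4 = (2.010000 + 2.107500)/2 = 2.058750
  f(c_4) = f(2.058750) = -0.391588
  f(a) × f(c) ≥ 0, new interval: [2.058750, 2.107500]

After 4 iteration(s), the approximation is c_4 = 2.058750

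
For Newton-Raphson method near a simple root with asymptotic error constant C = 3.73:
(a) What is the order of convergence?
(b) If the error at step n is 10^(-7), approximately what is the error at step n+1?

(a) Newton-Raphson has quadratic (order 2) convergence near simple roots.
    This means |e_{n+1}| ≈ C|e_n|².

(b) With |e_n| = 10^(-7) and C = 3.73:
    |e_{n+1}| ≈ 3.73 × (10^(-7))² = 3.73 × 10^(-14)

(a) 2 (quadratic); (b) |e_{n+1}| ≈ 3.730e-14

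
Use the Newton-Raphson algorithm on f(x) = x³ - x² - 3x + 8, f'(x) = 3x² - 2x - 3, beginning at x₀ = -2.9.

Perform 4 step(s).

f(x) = x³ - x² - 3x + 8
f'(x) = 3x² - 2x - 3
x₀ = -2.9

Newton-Raphson formula: x_{n+1} = x_n - f(x_n)/f'(x_n)

Iteration 1:
  f(-2.900000) = -16.099000
  f'(-2.900000) = 28.030000
  x_1 = -2.900000 - (-16.099000)/28.030000 = -2.325651
Iteration 2:
  f(-2.325651) = -3.010339
  f'(-2.325651) = 17.877261
  x_2 = -2.325651 - (-3.010339)/17.877261 = -2.157262
Iteration 3:
  f(-2.157262) = -0.221411
  f'(-2.157262) = 15.275859
  x_3 = -2.157262 - (-0.221411)/15.275859 = -2.142768
Iteration 4:
  f(-2.142768) = -0.001567
  f'(-2.142768) = 15.059894
  x_4 = -2.142768 - (-0.001567)/15.059894 = -2.142664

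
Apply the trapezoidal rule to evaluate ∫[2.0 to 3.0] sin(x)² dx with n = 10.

f(x) = sin(x)²
a = 2.0, b = 3.0, n = 10
h = (b - a)/n = 0.100000

Trapezoidal rule: (h/2)[f(x₀) + 2f(x₁) + 2f(x₂) + ... + f(xₙ)]

x_0 = 2.0000, f(x_0) = 0.826822, coefficient = 1
x_1 = 2.1000, f(x_1) = 0.745130, coefficient = 2
x_2 = 2.2000, f(x_2) = 0.653666, coefficient = 2
x_3 = 2.3000, f(x_3) = 0.556076, coefficient = 2
x_4 = 2.4000, f(x_4) = 0.456251, coefficient = 2
x_5 = 2.5000, f(x_5) = 0.358169, coefficient = 2
x_6 = 2.6000, f(x_6) = 0.265742, coefficient = 2
x_7 = 2.7000, f(x_7) = 0.182654, coefficient = 2
x_8 = 2.8000, f(x_8) = 0.112217, coefficient = 2
x_9 = 2.9000, f(x_9) = 0.057240, coefficient = 2
x_10 = 3.0000, f(x_10) = 0.019915, coefficient = 1

I ≈ (0.100000/2) × 7.621027 = 0.381051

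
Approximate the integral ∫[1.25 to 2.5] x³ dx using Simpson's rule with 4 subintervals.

f(x) = x³
a = 1.25, b = 2.5, n = 4
h = (b - a)/n = 0.312500

Simpson's rule: (h/3)[f(x₀) + 4f(x₁) + 2f(x₂) + ... + f(xₙ)]

x_0 = 1.2500, f(x_0) = 1.953125, coefficient = 1
x_1 = 1.5625, f(x_1) = 3.814697, coefficient = 4
x_2 = 1.8750, f(x_2) = 6.591797, coefficient = 2
x_3 = 2.1875, f(x_3) = 10.467529, coefficient = 4
x_4 = 2.5000, f(x_4) = 15.625000, coefficient = 1

I ≈ (0.312500/3) × 87.890625 = 9.155273
Exact value: 9.155273
Error: 0.000000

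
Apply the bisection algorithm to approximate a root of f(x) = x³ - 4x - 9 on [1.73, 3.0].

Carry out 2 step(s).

f(x) = x³ - 4x - 9
Initial interval: [1.73, 3.0]

Iteration 1:
  c_1 = (1.730000 + 3.000000)/2 = 2.365000
  f(c_1) = f(2.365000) = -5.232023
  f(a) × f(c) ≥ 0, new interval: [2.365000, 3.000000]
Iteration 2:
  c_2 = (2.365000 + 3.000000)/2 = 2.682500
  f(c_2) = f(2.682500) = -0.427250
  f(a) × f(c) ≥ 0, new interval: [2.682500, 3.000000]

After 2 iteration(s), the approximation is c_2 = 2.682500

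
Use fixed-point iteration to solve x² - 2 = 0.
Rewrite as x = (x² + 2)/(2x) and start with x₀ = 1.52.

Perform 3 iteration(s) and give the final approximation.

Equation: x² - 2 = 0
Fixed-point form: x = (x² + 2)/(2x)
x₀ = 1.52

x_1 = g(1.520000) = 1.417895
x_2 = g(1.417895) = 1.414218
x_3 = g(1.414218) = 1.414214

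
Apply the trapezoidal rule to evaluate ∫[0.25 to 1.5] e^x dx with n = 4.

f(x) = e^x
a = 0.25, b = 1.5, n = 4
h = (b - a)/n = 0.312500

Trapezoidal rule: (h/2)[f(x₀) + 2f(x₁) + 2f(x₂) + ... + f(xₙ)]

x_0 = 0.2500, f(x_0) = 1.284025, coefficient = 1
x_1 = 0.5625, f(x_1) = 1.755055, coefficient = 2
x_2 = 0.8750, f(x_2) = 2.398875, coefficient = 2
x_3 = 1.1875, f(x_3) = 3.278874, coefficient = 2
x_4 = 1.5000, f(x_4) = 4.481689, coefficient = 1

I ≈ (0.312500/2) × 20.631322 = 3.223644
Exact value: 3.197664
Error: 0.025980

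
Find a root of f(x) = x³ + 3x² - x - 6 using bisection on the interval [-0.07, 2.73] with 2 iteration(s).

f(x) = x³ + 3x² - x - 6
Initial interval: [-0.07, 2.73]

Iteration 1:
  c_1 = (-0.070000 + 2.730000)/2 = 1.330000
  f(c_1) = f(1.330000) = 0.329337
  f(a) × f(c) < 0, new interval: [-0.070000, 1.330000]
Iteration 2:
  c_2 = (-0.070000 + 1.330000)/2 = 0.630000
  f(c_2) = f(0.630000) = -5.189253
  f(a) × f(c) ≥ 0, new interval: [0.630000, 1.330000]

After 2 iteration(s), the approximation is c_2 = 0.630000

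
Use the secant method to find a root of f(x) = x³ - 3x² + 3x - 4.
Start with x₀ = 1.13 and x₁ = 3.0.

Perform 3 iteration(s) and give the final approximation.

f(x) = x³ - 3x² + 3x - 4
x₀ = 1.13, x₁ = 3.0

Secant formula: x_{n+1} = x_n - f(x_n)(x_n - x_{n-1})/(f(x_n) - f(x_{n-1}))

Iteration 1:
  f(1.130000) = -2.997803
  f(3.000000) = 5.000000
  x_2 = 3.000000 - 5.000000×(3.000000 - 1.130000)/(5.000000 - (-2.997803))
       = 1.830929
Iteration 2:
  f(3.000000) = 5.000000
  f(1.830929) = -2.426291
  x_3 = 1.830929 - (-2.426291)×(1.830929 - 3.000000)/(-2.426291 - 5.000000)
       = 2.212884
Iteration 3:
  f(1.830929) = -2.426291
  f(2.212884) = -1.215743
  x_4 = 2.212884 - (-1.215743)×(2.212884 - 1.830929)/(-1.215743 - (-2.426291))
       = 2.596477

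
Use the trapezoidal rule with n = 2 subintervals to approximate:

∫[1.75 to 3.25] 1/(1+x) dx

f(x) = 1/(1+x)
a = 1.75, b = 3.25, n = 2
h = (b - a)/n = 0.750000

Trapezoidal rule: (h/2)[f(x₀) + 2f(x₁) + 2f(x₂) + ... + f(xₙ)]

x_0 = 1.7500, f(x_0) = 0.363636, coefficient = 1
x_1 = 2.5000, f(x_1) = 0.285714, coefficient = 2
x_2 = 3.2500, f(x_2) = 0.235294, coefficient = 1

I ≈ (0.750000/2) × 1.170359 = 0.438885
Exact value: 0.435318
Error: 0.003567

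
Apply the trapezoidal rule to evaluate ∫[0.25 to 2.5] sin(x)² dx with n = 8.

f(x) = sin(x)²
a = 0.25, b = 2.5, n = 8
h = (b - a)/n = 0.281250

Trapezoidal rule: (h/2)[f(x₀) + 2f(x₁) + 2f(x₂) + ... + f(xₙ)]

x_0 = 0.2500, f(x_0) = 0.061209, coefficient = 1
x_1 = 0.5312, f(x_1) = 0.256655, coefficient = 2
x_2 = 0.8125, f(x_2) = 0.527089, coefficient = 2
x_3 = 1.0938, f(x_3) = 0.789175, coefficient = 2
x_4 = 1.3750, f(x_4) = 0.962151, coefficient = 2
x_5 = 1.6562, f(x_5) = 0.992715, coefficient = 2
x_6 = 1.9375, f(x_6) = 0.871449, coefficient = 2
x_7 = 2.2188, f(x_7) = 0.635720, coefficient = 2
x_8 = 2.5000, f(x_8) = 0.358169, coefficient = 1

I ≈ (0.281250/2) × 10.489285 = 1.475056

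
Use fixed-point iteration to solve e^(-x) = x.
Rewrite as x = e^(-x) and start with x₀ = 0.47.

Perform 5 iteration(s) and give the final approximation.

Equation: e^(-x) = x
Fixed-point form: x = e^(-x)
x₀ = 0.47

x_1 = g(0.470000) = 0.625002
x_2 = g(0.625002) = 0.535260
x_3 = g(0.535260) = 0.585517
x_4 = g(0.585517) = 0.556818
x_5 = g(0.556818) = 0.573030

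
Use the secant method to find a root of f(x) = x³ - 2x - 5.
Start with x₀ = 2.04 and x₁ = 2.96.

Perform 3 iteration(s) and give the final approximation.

f(x) = x³ - 2x - 5
x₀ = 2.04, x₁ = 2.96

Secant formula: x_{n+1} = x_n - f(x_n)(x_n - x_{n-1})/(f(x_n) - f(x_{n-1}))

Iteration 1:
  f(2.040000) = -0.590336
  f(2.960000) = 15.014336
  x_2 = 2.960000 - 15.014336×(2.960000 - 2.040000)/(15.014336 - (-0.590336))
       = 2.074804
Iteration 2:
  f(2.960000) = 15.014336
  f(2.074804) = -0.217965
  x_3 = 2.074804 - (-0.217965)×(2.074804 - 2.960000)/(-0.217965 - 15.014336)
       = 2.087471
Iteration 3:
  f(2.074804) = -0.217965
  f(2.087471) = -0.078715
  x_4 = 2.087471 - (-0.078715)×(2.087471 - 2.074804)/(-0.078715 - (-0.217965))
       = 2.094631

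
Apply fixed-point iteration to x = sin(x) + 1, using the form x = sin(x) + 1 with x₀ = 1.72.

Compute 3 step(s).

Equation: x = sin(x) + 1
Fixed-point form: x = sin(x) + 1
x₀ = 1.72

x_1 = g(1.720000) = 1.988890
x_2 = g(1.988890) = 1.913865
x_3 = g(1.913865) = 1.941727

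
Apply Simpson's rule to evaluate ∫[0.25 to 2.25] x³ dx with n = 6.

f(x) = x³
a = 0.25, b = 2.25, n = 6
h = (b - a)/n = 0.333333

Simpson's rule: (h/3)[f(x₀) + 4f(x₁) + 2f(x₂) + ... + f(xₙ)]

x_0 = 0.2500, f(x_0) = 0.015625, coefficient = 1
x_1 = 0.5833, f(x_1) = 0.198495, coefficient = 4
x_2 = 0.9167, f(x_2) = 0.770255, coefficient = 2
x_3 = 1.2500, f(x_3) = 1.953125, coefficient = 4
x_4 = 1.5833, f(x_4) = 3.969329, coefficient = 2
x_5 = 1.9167, f(x_5) = 7.041088, coefficient = 4
x_6 = 2.2500, f(x_6) = 11.390625, coefficient = 1

I ≈ (0.333333/3) × 57.656250 = 6.406250
Exact value: 6.406250
Error: 0.000000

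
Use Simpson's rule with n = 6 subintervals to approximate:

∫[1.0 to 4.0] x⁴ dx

f(x) = x⁴
a = 1.0, b = 4.0, n = 6
h = (b - a)/n = 0.500000

Simpson's rule: (h/3)[f(x₀) + 4f(x₁) + 2f(x₂) + ... + f(xₙ)]

x_0 = 1.0000, f(x_0) = 1.000000, coefficient = 1
x_1 = 1.5000, f(x_1) = 5.062500, coefficient = 4
x_2 = 2.0000, f(x_2) = 16.000000, coefficient = 2
x_3 = 2.5000, f(x_3) = 39.062500, coefficient = 4
x_4 = 3.0000, f(x_4) = 81.000000, coefficient = 2
x_5 = 3.5000, f(x_5) = 150.062500, coefficient = 4
x_6 = 4.0000, f(x_6) = 256.000000, coefficient = 1

I ≈ (0.500000/3) × 1227.750000 = 204.625000
Exact value: 204.600000
Error: 0.025000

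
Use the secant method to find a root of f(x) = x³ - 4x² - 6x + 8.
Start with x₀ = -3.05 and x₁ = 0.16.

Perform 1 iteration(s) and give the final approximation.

f(x) = x³ - 4x² - 6x + 8
x₀ = -3.05, x₁ = 0.16

Secant formula: x_{n+1} = x_n - f(x_n)(x_n - x_{n-1})/(f(x_n) - f(x_{n-1}))

Iteration 1:
  f(-3.050000) = -39.282625
  f(0.160000) = 6.941696
  x_2 = 0.160000 - 6.941696×(0.160000 - (-3.050000))/(6.941696 - (-39.282625))
       = -0.322059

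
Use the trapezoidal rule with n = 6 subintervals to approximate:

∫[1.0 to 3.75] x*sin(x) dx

f(x) = x*sin(x)
a = 1.0, b = 3.75, n = 6
h = (b - a)/n = 0.458333

Trapezoidal rule: (h/2)[f(x₀) + 2f(x₁) + 2f(x₂) + ... + f(xₙ)]

x_0 = 1.0000, f(x_0) = 0.841471, coefficient = 1
x_1 = 1.4583, f(x_1) = 1.449121, coefficient = 2
x_2 = 1.9167, f(x_2) = 1.803163, coefficient = 2
x_3 = 2.3750, f(x_3) = 1.647502, coefficient = 2
x_4 = 2.8333, f(x_4) = 0.859635, coefficient = 2
x_5 = 3.2917, f(x_5) = -0.492141, coefficient = 2
x_6 = 3.7500, f(x_6) = -2.143355, coefficient = 1

I ≈ (0.458333/2) × 9.232674 = 2.115821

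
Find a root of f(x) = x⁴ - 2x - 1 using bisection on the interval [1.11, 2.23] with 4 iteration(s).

f(x) = x⁴ - 2x - 1
Initial interval: [1.11, 2.23]

Iteration 1:
  c_1 = (1.110000 + 2.230000)/2 = 1.670000
  f(c_1) = f(1.670000) = 3.437963
  f(a) × f(c) < 0, new interval: [1.110000, 1.670000]
Iteration 2:
  c_2 = (1.110000 + 1.670000)/2 = 1.390000
  f(c_2) = f(1.390000) = -0.046990
  f(a) × f(c) ≥ 0, new interval: [1.390000, 1.670000]
Iteration 3:
  c_3 = (1.390000 + 1.670000)/2 = 1.530000
  f(c_3) = f(1.530000) = 1.419813
  f(a) × f(c) < 0, new interval: [1.390000, 1.530000]
Iteration 4:
  c_4 = (1.390000 + 1.530000)/2 = 1.460000
  f(c_4) = f(1.460000) = 0.623719
  f(a) × f(c) < 0, new interval: [1.390000, 1.460000]

After 4 iteration(s), the approximation is c_4 = 1.460000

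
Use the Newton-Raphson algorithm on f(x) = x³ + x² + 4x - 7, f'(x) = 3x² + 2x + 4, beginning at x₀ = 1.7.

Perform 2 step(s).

f(x) = x³ + x² + 4x - 7
f'(x) = 3x² + 2x + 4
x₀ = 1.7

Newton-Raphson formula: x_{n+1} = x_n - f(x_n)/f'(x_n)

Iteration 1:
  f(1.700000) = 7.603000
  f'(1.700000) = 16.070000
  x_1 = 1.700000 - 7.603000/16.070000 = 1.226882
Iteration 2:
  f(1.226882) = 1.259523
  f'(1.226882) = 10.969486
  x_2 = 1.226882 - 1.259523/10.969486 = 1.112062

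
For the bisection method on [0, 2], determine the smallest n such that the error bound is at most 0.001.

We need (b-a)/2^n ≤ 0.001
(2 - 0)/2^n ≤ 0.001
2/2^n ≤ 0.001
2^n ≥ 2000
n ≥ log₂(2000) = 10.97
n ≥ 11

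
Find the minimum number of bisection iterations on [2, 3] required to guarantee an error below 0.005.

We need (b-a)/2^n ≤ 0.005
(3 - 2)/2^n ≤ 0.005
1/2^n ≤ 0.005
2^n ≥ 200
n ≥ log₂(200) = 7.64
n ≥ 8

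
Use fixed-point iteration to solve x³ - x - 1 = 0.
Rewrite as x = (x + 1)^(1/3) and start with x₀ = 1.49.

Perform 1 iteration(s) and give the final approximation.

Equation: x³ - x - 1 = 0
Fixed-point form: x = (x + 1)^(1/3)
x₀ = 1.49

x_1 = g(1.490000) = 1.355397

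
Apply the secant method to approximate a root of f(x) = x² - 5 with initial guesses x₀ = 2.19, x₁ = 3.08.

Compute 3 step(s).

f(x) = x² - 5
x₀ = 2.19, x₁ = 3.08

Secant formula: x_{n+1} = x_n - f(x_n)(x_n - x_{n-1})/(f(x_n) - f(x_{n-1}))

Iteration 1:
  f(2.190000) = -0.203900
  f(3.080000) = 4.486400
  x_2 = 3.080000 - 4.486400×(3.080000 - 2.190000)/(4.486400 - (-0.203900))
       = 2.228691
Iteration 2:
  f(3.080000) = 4.486400
  f(2.228691) = -0.032938
  x_3 = 2.228691 - (-0.032938)×(2.228691 - 3.080000)/(-0.032938 - 4.486400)
       = 2.234895
Iteration 3:
  f(2.228691) = -0.032938
  f(2.234895) = -0.005243
  x_4 = 2.234895 - (-0.005243)×(2.234895 - 2.228691)/(-0.005243 - (-0.032938))
       = 2.236070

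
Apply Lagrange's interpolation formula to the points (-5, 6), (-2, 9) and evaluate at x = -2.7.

Lagrange interpolation formula:
P(x) = Σ yᵢ × Lᵢ(x)
where Lᵢ(x) = Π_{j≠i} (x - xⱼ)/(xᵢ - xⱼ)

L_0(-2.7) = (-2.7 - (-2))/(-5 - (-2)) = 0.233333
L_1(-2.7) = (-2.7 - (-5))/(-2 - (-5)) = 0.766667

P(-2.7) = 6×L_0(-2.7) + 9×L_1(-2.7)
P(-2.7) = 8.300000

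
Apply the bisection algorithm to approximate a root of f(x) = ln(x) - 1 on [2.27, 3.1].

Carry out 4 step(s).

f(x) = ln(x) - 1
Initial interval: [2.27, 3.1]

Iteration 1:
  c_1 = (2.270000 + 3.100000)/2 = 2.685000
  f(c_1) = f(2.685000) = -0.012319
  f(a) × f(c) ≥ 0, new interval: [2.685000, 3.100000]
Iteration 2:
  c_2 = (2.685000 + 3.100000)/2 = 2.892500
  f(c_2) = f(2.892500) = 0.062121
  f(a) × f(c) < 0, new interval: [2.685000, 2.892500]
Iteration 3:
  c_3 = (2.685000 + 2.892500)/2 = 2.788750
  f(c_3) = f(2.788750) = 0.025593
  f(a) × f(c) < 0, new interval: [2.685000, 2.788750]
Iteration 4:
  c_4 = (2.685000 + 2.788750)/2 = 2.736875
  f(c_4) = f(2.736875) = 0.006817
  f(a) × f(c) < 0, new interval: [2.685000, 2.736875]

After 4 iteration(s), the approximation is c_4 = 2.736875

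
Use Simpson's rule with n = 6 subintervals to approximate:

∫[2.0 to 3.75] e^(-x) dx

f(x) = e^(-x)
a = 2.0, b = 3.75, n = 6
h = (b - a)/n = 0.291667

Simpson's rule: (h/3)[f(x₀) + 4f(x₁) + 2f(x₂) + ... + f(xₙ)]

x_0 = 2.0000, f(x_0) = 0.135335, coefficient = 1
x_1 = 2.2917, f(x_1) = 0.101098, coefficient = 4
x_2 = 2.5833, f(x_2) = 0.075522, coefficient = 2
x_3 = 2.8750, f(x_3) = 0.056416, coefficient = 4
x_4 = 3.1667, f(x_4) = 0.042144, coefficient = 2
x_5 = 3.4583, f(x_5) = 0.031482, coefficient = 4
x_6 = 3.7500, f(x_6) = 0.023518, coefficient = 1

I ≈ (0.291667/3) × 1.150169 = 0.111822
Exact value: 0.111818
Error: 0.000004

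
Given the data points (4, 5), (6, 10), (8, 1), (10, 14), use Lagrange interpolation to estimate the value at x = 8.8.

Lagrange interpolation formula:
P(x) = Σ yᵢ × Lᵢ(x)
where Lᵢ(x) = Π_{j≠i} (x - xⱼ)/(xᵢ - xⱼ)

L_0(8.8) = (8.8 - 6)/(4 - 6) × (8.8 - 8)/(4 - 8) × (8.8 - 10)/(4 - 10) = 0.056000
L_1(8.8) = (8.8 - 4)/(6 - 4) × (8.8 - 8)/(6 - 8) × (8.8 - 10)/(6 - 10) = -0.288000
L_2(8.8) = (8.8 - 4)/(8 - 4) × (8.8 - 6)/(8 - 6) × (8.8 - 10)/(8 - 10) = 1.008000
L_3(8.8) = (8.8 - 4)/(10 - 4) × (8.8 - 6)/(10 - 6) × (8.8 - 8)/(10 - 8) = 0.224000

P(8.8) = 5×L_0(8.8) + 10×L_1(8.8) + 1×L_2(8.8) + 14×L_3(8.8)
P(8.8) = 1.544000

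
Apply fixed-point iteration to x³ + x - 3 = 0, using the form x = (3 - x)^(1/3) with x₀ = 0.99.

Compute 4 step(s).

Equation: x³ + x - 3 = 0
Fixed-point form: x = (3 - x)^(1/3)
x₀ = 0.99

x_1 = g(0.990000) = 1.262017
x_2 = g(1.262017) = 1.202306
x_3 = g(1.202306) = 1.215921
x_4 = g(1.215921) = 1.212843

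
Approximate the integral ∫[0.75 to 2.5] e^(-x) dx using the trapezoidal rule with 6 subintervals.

f(x) = e^(-x)
a = 0.75, b = 2.5, n = 6
h = (b - a)/n = 0.291667

Trapezoidal rule: (h/2)[f(x₀) + 2f(x₁) + 2f(x₂) + ... + f(xₙ)]

x_0 = 0.7500, f(x_0) = 0.472367, coefficient = 1
x_1 = 1.0417, f(x_1) = 0.352866, coefficient = 2
x_2 = 1.3333, f(x_2) = 0.263597, coefficient = 2
x_3 = 1.6250, f(x_3) = 0.196912, coefficient = 2
x_4 = 1.9167, f(x_4) = 0.147096, coefficient = 2
x_5 = 2.2083, f(x_5) = 0.109884, coefficient = 2
x_6 = 2.5000, f(x_6) = 0.082085, coefficient = 1

I ≈ (0.291667/2) × 2.695162 = 0.393044
Exact value: 0.390282
Error: 0.002763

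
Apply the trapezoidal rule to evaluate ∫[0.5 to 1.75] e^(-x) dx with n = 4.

f(x) = e^(-x)
a = 0.5, b = 1.75, n = 4
h = (b - a)/n = 0.312500

Trapezoidal rule: (h/2)[f(x₀) + 2f(x₁) + 2f(x₂) + ... + f(xₙ)]

x_0 = 0.5000, f(x_0) = 0.606531, coefficient = 1
x_1 = 0.8125, f(x_1) = 0.443747, coefficient = 2
x_2 = 1.1250, f(x_2) = 0.324652, coefficient = 2
x_3 = 1.4375, f(x_3) = 0.237521, coefficient = 2
x_4 = 1.7500, f(x_4) = 0.173774, coefficient = 1

I ≈ (0.312500/2) × 2.792146 = 0.436273
Exact value: 0.432757
Error: 0.003516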